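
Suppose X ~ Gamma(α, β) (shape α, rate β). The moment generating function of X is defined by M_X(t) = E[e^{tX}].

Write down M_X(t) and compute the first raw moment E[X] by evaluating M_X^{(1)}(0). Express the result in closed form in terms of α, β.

E[X] = dM/dt |_{t=0} = α/β

M_X(t) = (β/(β - t))^α
dM/dt = -α*β^α*(1/(β - t))^α/(-β + t)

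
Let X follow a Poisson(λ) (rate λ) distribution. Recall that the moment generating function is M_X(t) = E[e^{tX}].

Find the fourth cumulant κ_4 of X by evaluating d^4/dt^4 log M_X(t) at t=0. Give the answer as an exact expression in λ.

M_X(t) = e^(λ*(e^(t) - 1))
K_X(t) = log M_X(t) = λ*(e^(t) - 1)
D^4[K](t) = λ*e^(t)

κ_4 = D^4[K](0) = λ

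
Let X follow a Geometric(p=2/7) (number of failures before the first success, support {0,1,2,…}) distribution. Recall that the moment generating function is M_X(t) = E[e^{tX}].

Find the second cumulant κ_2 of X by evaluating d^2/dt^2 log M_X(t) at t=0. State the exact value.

M_X(t) = 2/(7*(1 - 5*e^(t)/7))
K_X(t) = log M_X(t) = -log(1 - 5*e^(t)/7) - log(7) + log(2)
K^(2)(t) = 35*e^(t)/(25*e^(2*t) - 70*e^(t) + 49)

κ_2 = K^(2)(0) = 35/4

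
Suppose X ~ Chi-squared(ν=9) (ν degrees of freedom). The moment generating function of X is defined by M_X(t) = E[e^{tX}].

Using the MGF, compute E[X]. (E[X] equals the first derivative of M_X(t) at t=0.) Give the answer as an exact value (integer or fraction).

E[X] = dM/dt |_{t=0} = 9

M_X(t) = (1 - 2*t)^(-9/2)
dM/dt = -9/(32*t^5*√(1 - 2*t) - 80*t^4*√(1 - 2*t) + 80*t^3*√(1 - 2*t) - 40*t^2*√(1 - 2*t) + 10*t*√(1 - 2*t) - √(1 - 2*t))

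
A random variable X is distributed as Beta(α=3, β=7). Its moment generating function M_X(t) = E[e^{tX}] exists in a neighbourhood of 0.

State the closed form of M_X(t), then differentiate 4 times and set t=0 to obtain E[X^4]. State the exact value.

E[X^4] = d^4M/dt^4 |_{t=0} = 3/143

M_X(t) = ₁F₁(3; 10; t)
dM/dt = 3*₁F₁(4; 11; t)/10
d^2M/dt^2 = 6*₁F₁(5; 12; t)/55
d^3M/dt^3 = ₁F₁(6; 13; t)/22
d^4M/dt^4 = 3*₁F₁(7; 14; t)/143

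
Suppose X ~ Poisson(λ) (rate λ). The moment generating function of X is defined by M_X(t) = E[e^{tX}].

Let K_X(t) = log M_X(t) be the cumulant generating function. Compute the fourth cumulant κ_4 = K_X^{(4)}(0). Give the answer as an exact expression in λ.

M_X(t) = e^(λ*(e^(t) - 1))
K_X(t) = log M_X(t) = λ*(e^(t) - 1)
K′(t) = λ*e^(t)
K′′(t) = λ*e^(t)
K′′′(t) = λ*e^(t)
K′′′′(t) = λ*e^(t)

κ_4 = K′′′′(0) = λ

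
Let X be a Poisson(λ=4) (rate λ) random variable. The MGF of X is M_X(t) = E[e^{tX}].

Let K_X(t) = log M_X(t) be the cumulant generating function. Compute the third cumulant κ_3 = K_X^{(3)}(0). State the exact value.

κ_3 = D^3[K](0) = 4

M_X(t) = e^(4*e^(t) - 4)
K_X(t) = log M_X(t) = 4*e^(t) - 4
D^3[K](t) = 4*e^(t)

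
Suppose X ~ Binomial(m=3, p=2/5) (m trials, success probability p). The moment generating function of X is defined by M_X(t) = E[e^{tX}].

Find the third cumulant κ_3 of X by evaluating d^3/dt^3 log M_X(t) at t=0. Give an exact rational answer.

M_X(t) = (2*e^(t)/5 + 3/5)^3
K_X(t) = log M_X(t) = 3*log(2*e^(t)/5 + 3/5)
K′(t) = 6*e^(t)/(2*e^(t) + 3)
K′′(t) = 18*e^(t)/(4*e^(2*t) + 12*e^(t) + 9)
K′′′(t) = (-36*e^(2*t) + 54*e^(t))/(8*e^(3*t) + 36*e^(2*t) + 54*e^(t) + 27)

κ_3 = K′′′(0) = 18/125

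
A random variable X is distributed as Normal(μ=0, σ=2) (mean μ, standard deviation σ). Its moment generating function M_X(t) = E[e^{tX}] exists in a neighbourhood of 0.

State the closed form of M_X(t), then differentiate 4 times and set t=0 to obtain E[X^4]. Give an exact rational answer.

M_X(t) = e^(2*t^2)
dM/dt = 4*t*e^(2*t^2)
d^2M/dt^2 = 16*t^2*e^(2*t^2) + 4*e^(2*t^2)
d^3M/dt^3 = 64*t^3*e^(2*t^2) + 48*t*e^(2*t^2)
d^4M/dt^4 = 256*t^4*e^(2*t^2) + 384*t^2*e^(2*t^2) + 48*e^(2*t^2)

E[X^4] = d^4M/dt^4 |_{t=0} = 48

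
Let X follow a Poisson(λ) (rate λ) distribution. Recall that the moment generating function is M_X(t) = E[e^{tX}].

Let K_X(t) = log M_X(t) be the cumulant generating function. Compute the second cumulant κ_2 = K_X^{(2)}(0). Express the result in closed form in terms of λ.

κ_2 = D^2[K](0) = λ

M_X(t) = e^(λ*(e^(t) - 1))
K_X(t) = log M_X(t) = λ*(e^(t) - 1)
D^2[K](t) = λ*e^(t)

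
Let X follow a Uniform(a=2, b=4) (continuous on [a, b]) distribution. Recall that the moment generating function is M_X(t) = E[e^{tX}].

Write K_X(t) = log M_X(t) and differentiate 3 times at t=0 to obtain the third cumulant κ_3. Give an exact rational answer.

M_X(t) = (e^(4*t) - e^(2*t))/(2*t)
K_X(t) = log M_X(t) = -log(t) + log(e^(4*t) - e^(2*t)) - log(2)
dK/dt = (4*t*e^(2*t) - 2*t - e^(2*t) + 1)/(t*e^(2*t) - t)
d^2K/dt^2 = (-4*t^2*e^(2*t) + e^(4*t) - 2*e^(2*t) + 1)/(t^2*e^(4*t) - 2*t^2*e^(2*t) + t^2)
d^3K/dt^3 = (8*t^3*e^(4*t) + 8*t^3*e^(2*t) - 2*e^(6*t) + 6*e^(4*t) - 6*e^(2*t) + 2)/(t^3*e^(6*t) - 3*t^3*e^(4*t) + 3*t^3*e^(2*t) - t^3)

κ_3 = d^3K/dt^3 |_{t=0} = 0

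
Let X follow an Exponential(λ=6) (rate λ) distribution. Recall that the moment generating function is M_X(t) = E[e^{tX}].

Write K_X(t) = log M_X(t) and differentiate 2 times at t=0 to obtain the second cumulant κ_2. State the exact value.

κ_2 = D^2[K](0) = 1/36

M_X(t) = 6/(6 - t)
K_X(t) = log M_X(t) = -log(6 - t) + log(6)
D^2[K](t) = 1/(t^2 - 12*t + 36)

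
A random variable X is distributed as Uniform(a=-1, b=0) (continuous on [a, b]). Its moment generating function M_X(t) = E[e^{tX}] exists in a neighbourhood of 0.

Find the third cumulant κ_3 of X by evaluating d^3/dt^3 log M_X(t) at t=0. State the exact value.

M_X(t) = (1 - e^(-t))/t
K_X(t) = log M_X(t) = -log(t) + log(1 - e^(-t))
K′(t) = (t - e^(t) + 1)/(t*e^(t) - t)
K′′(t) = (-t^2*e^(t) + e^(2*t) - 2*e^(t) + 1)/(t^2*e^(2*t) - 2*t^2*e^(t) + t^2)
K′′′(t) = (t^3*e^(2*t) + t^3*e^(t) - 2*e^(3*t) + 6*e^(2*t) - 6*e^(t) + 2)/(t^3*e^(3*t) - 3*t^3*e^(2*t) + 3*t^3*e^(t) - t^3)

κ_3 = K′′′(0) = 0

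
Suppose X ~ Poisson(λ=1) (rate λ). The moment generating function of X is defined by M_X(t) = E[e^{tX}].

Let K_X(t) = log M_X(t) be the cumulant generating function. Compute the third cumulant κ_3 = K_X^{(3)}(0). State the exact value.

κ_3 = K^(3)(0) = 1

M_X(t) = e^(e^(t) - 1)
K_X(t) = log M_X(t) = e^(t) - 1
K^(3)(t) = e^(t)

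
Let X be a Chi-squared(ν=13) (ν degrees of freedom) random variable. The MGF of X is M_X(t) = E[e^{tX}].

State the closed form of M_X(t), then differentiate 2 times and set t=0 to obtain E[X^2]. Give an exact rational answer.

M_X(t) = (1 - 2*t)^(-13/2)
dM/dt = -13/(128*t^7*√(1 - 2*t) - 448*t^6*√(1 - 2*t) + 672*t^5*√(1 - 2*t) - 560*t^4*√(1 - 2*t) + 280*t^3*√(1 - 2*t) - 84*t^2*√(1 - 2*t) + 14*t*√(1 - 2*t) - √(1 - 2*t))

E[X^2] = d^2M/dt^2 |_{t=0} = 195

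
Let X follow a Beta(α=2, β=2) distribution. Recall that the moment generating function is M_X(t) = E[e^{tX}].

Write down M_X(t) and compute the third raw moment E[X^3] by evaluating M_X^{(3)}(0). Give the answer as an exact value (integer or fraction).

E[X^3] = M^(3)(0) = 1/5

M_X(t) = ₁F₁(2; 4; t)
M^(3)(t) = ₁F₁(5; 7; t)/5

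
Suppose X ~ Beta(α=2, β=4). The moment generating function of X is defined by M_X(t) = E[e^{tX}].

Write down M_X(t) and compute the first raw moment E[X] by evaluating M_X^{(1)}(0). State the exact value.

E[X] = dM/dt |_{t=0} = 1/3

M_X(t) = ₁F₁(2; 6; t)
dM/dt = ₁F₁(3; 7; t)/3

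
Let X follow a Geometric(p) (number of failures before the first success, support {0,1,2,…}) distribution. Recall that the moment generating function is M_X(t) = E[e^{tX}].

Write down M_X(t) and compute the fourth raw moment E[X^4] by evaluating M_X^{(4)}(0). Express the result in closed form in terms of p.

M_X(t) = p/(-(1 - p)*e^(t) + 1)
M′(t) = (-p^2*e^(t) + p*e^(t))/(p^2*e^(2*t) - 2*p*e^(2*t) + 2*p*e^(t) + e^(2*t) - 2*e^(t) + 1)

E[X^4] = M′′′′(0) = 1 - 15/p + 50/p^2 - 60/p^3 + 24/p^4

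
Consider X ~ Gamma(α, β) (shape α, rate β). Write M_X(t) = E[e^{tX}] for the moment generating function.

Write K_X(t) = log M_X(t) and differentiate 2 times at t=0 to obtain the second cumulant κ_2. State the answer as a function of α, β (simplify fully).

κ_2 = d^2K/dt^2 |_{t=0} = α/β^2

M_X(t) = (β/(β - t))^α
K_X(t) = log M_X(t) = α*(log(β) - log(β - t))
dK/dt = -α/(-β + t)
d^2K/dt^2 = α/(β^2 - 2*β*t + t^2)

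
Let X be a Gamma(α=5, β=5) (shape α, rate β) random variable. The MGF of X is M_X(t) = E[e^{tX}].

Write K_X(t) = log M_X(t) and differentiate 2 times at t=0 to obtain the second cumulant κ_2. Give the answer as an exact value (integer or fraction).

κ_2 = d^2K/dt^2 |_{t=0} = 1/5

M_X(t) = 3125/(5 - t)^5
K_X(t) = log M_X(t) = -5*log(5 - t) + 5*log(5)
dK/dt = -5/(t - 5)
d^2K/dt^2 = 5/(t^2 - 10*t + 25)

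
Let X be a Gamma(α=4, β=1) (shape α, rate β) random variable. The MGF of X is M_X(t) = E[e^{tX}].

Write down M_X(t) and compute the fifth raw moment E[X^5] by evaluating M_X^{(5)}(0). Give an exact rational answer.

E[X^5] = M^(5)(0) = 6720

M_X(t) = (1 - t)^(-4)
M^(5)(t) = -6720/(t^9 - 9*t^8 + 36*t^7 - 84*t^6 + 126*t^5 - 126*t^4 + 84*t^3 - 36*t^2 + 9*t - 1)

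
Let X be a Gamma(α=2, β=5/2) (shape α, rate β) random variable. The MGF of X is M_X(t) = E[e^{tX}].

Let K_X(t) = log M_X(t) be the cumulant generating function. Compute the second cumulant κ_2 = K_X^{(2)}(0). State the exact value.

κ_2 = d^2K/dt^2 |_{t=0} = 8/25

M_X(t) = 25/(4*(5/2 - t)^2)
K_X(t) = log M_X(t) = -2*log(5/2 - t) - 2*log(2) + 2*log(5)
dK/dt = -4/(2*t - 5)
d^2K/dt^2 = 8/(4*t^2 - 20*t + 25)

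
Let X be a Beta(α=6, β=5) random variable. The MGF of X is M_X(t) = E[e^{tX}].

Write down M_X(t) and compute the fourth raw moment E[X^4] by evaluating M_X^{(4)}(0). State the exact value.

M_X(t) = ₁F₁(6; 11; t)
dM/dt = 6*₁F₁(7; 12; t)/11
d^2M/dt^2 = 7*₁F₁(8; 13; t)/22
d^3M/dt^3 = 28*₁F₁(9; 14; t)/143
d^4M/dt^4 = 18*₁F₁(10; 15; t)/143

E[X^4] = d^4M/dt^4 |_{t=0} = 18/143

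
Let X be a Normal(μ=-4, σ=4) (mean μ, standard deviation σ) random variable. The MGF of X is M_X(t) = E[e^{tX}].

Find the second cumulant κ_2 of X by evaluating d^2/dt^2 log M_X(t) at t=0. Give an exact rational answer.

M_X(t) = e^(8*t^2 - 4*t)
K_X(t) = log M_X(t) = 8*t^2 - 4*t
dK/dt = 16*t - 4
d^2K/dt^2 = 16

κ_2 = d^2K/dt^2 |_{t=0} = 16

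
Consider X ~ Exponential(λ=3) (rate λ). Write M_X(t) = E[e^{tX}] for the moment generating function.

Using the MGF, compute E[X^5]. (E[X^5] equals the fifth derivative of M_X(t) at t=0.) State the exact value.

E[X^5] = d^5M/dt^5 |_{t=0} = 40/81

M_X(t) = 3/(3 - t)
dM/dt = 3/(t^2 - 6*t + 9)
d^2M/dt^2 = -6/(t^3 - 9*t^2 + 27*t - 27)
d^3M/dt^3 = 18/(t^4 - 12*t^3 + 54*t^2 - 108*t + 81)
d^4M/dt^4 = -72/(t^5 - 15*t^4 + 90*t^3 - 270*t^2 + 405*t - 243)
d^5M/dt^5 = 360/(t^6 - 18*t^5 + 135*t^4 - 540*t^3 + 1215*t^2 - 1458*t + 729)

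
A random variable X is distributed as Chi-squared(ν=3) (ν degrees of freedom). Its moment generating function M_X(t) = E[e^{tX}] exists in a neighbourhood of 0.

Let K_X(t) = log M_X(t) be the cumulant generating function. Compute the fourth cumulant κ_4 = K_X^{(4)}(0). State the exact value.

κ_4 = D^4[K](0) = 144

M_X(t) = (1 - 2*t)^(-3/2)
K_X(t) = log M_X(t) = -3*log(1 - 2*t)/2
D^4[K](t) = 144/(16*t^4 - 32*t^3 + 24*t^2 - 8*t + 1)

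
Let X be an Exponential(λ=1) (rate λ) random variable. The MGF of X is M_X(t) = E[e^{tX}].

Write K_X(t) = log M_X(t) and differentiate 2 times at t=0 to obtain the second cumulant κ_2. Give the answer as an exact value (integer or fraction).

M_X(t) = 1/(1 - t)
K_X(t) = log M_X(t) = -log(1 - t)
K^(2)(t) = 1/(t^2 - 2*t + 1)

κ_2 = K^(2)(0) = 1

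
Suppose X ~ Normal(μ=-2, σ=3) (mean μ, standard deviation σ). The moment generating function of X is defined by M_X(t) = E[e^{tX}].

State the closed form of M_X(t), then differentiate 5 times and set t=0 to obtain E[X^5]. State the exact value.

M_X(t) = e^(9*t^2/2 - 2*t)
M^(5)(t) = (59049*t^5*e^(9*t^2/2) - 65610*t^4*e^(9*t^2/2) + 94770*t^3*e^(9*t^2/2) - 50220*t^2*e^(9*t^2/2) + 21375*t*e^(9*t^2/2) - 3182*e^(9*t^2/2))*e^(-2*t)

E[X^5] = M^(5)(0) = -3182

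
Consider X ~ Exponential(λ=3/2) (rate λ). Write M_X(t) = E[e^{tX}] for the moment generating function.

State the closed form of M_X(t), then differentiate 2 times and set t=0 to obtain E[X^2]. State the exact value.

E[X^2] = M^(2)(0) = 8/9

M_X(t) = 3/(2*(3/2 - t))
M^(2)(t) = -24/(8*t^3 - 36*t^2 + 54*t - 27)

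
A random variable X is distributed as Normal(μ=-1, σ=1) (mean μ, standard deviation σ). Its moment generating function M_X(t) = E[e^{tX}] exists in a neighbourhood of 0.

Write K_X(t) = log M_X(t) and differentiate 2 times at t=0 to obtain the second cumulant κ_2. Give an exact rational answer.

κ_2 = K^(2)(0) = 1

M_X(t) = e^(t^2/2 - t)
K_X(t) = log M_X(t) = t^2/2 - t
K^(2)(t) = 1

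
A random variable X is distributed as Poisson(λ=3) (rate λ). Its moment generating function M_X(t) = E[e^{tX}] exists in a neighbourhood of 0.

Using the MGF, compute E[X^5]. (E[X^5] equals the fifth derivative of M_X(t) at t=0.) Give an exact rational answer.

M_X(t) = e^(3*e^(t) - 3)
M′(t) = 3*e^(-3)*e^(t)*e^(3*e^(t))
M′′(t) = (9*e^(2*t)*e^(3*e^(t)) + 3*e^(t)*e^(3*e^(t)))*e^(-3)
M′′′(t) = (27*e^(3*t)*e^(3*e^(t)) + 27*e^(2*t)*e^(3*e^(t)) + 3*e^(t)*e^(3*e^(t)))*e^(-3)
M′′′′(t) = (81*e^(4*t)*e^(3*e^(t)) + 162*e^(3*t)*e^(3*e^(t)) + 63*e^(2*t)*e^(3*e^(t)) + 3*e^(t)*e^(3*e^(t)))*e^(-3)
M′′′′′(t) = (243*e^(5*t)*e^(3*e^(t)) + 810*e^(4*t)*e^(3*e^(t)) + 675*e^(3*t)*e^(3*e^(t)) + 135*e^(2*t)*e^(3*e^(t)) + 3*e^(t)*e^(3*e^(t)))*e^(-3)

E[X^5] = M′′′′′(0) = 1866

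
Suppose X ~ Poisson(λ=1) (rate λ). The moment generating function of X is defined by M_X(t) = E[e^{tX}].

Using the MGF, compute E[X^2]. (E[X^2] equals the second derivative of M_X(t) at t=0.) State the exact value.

E[X^2] = M^(2)(0) = 2

M_X(t) = e^(e^(t) - 1)
M^(2)(t) = (e^(2*t)*e^(e^(t)) + e^(t)*e^(e^(t)))*e^(-1)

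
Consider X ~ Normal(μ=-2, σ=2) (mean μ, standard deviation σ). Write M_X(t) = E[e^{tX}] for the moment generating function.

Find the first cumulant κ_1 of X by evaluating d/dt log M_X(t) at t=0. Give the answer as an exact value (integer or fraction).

M_X(t) = e^(2*t^2 - 2*t)
K_X(t) = log M_X(t) = 2*t^2 - 2*t
dK/dt = 4*t - 2

κ_1 = dK/dt |_{t=0} = -2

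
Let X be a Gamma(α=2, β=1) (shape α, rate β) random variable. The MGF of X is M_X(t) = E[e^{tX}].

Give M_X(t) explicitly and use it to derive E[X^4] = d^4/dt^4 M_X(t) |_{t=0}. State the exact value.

M_X(t) = (1 - t)^(-2)
M′(t) = -2/(t^3 - 3*t^2 + 3*t - 1)
M′′(t) = 6/(t^4 - 4*t^3 + 6*t^2 - 4*t + 1)
M′′′(t) = -24/(t^5 - 5*t^4 + 10*t^3 - 10*t^2 + 5*t - 1)
M′′′′(t) = 120/(t^6 - 6*t^5 + 15*t^4 - 20*t^3 + 15*t^2 - 6*t + 1)

E[X^4] = M′′′′(0) = 120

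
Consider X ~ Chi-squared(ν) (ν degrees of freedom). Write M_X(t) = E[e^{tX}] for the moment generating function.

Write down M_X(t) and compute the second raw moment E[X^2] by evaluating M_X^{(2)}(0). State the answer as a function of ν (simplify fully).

E[X^2] = M^(2)(0) = ν*(ν + 2)

M_X(t) = (1 - 2*t)^(-ν/2)
M^(2)(t) = (ν^2 + 2*ν)/(4*t^2*(1 - 2*t)^(ν/2) - 4*t*(1 - 2*t)^(ν/2) + (1 - 2*t)^(ν/2))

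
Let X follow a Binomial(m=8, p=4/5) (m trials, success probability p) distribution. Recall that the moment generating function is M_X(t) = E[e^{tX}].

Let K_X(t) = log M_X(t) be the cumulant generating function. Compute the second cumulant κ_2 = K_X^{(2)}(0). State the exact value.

M_X(t) = (4*e^(t)/5 + 1/5)^8
K_X(t) = log M_X(t) = 8*log(4*e^(t)/5 + 1/5)
D^2[K](t) = 32*e^(t)/(16*e^(2*t) + 8*e^(t) + 1)

κ_2 = D^2[K](0) = 32/25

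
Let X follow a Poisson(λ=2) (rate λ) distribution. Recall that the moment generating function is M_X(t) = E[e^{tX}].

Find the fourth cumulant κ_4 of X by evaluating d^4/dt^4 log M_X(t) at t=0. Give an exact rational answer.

κ_4 = D^4[K](0) = 2

M_X(t) = e^(2*e^(t) - 2)
K_X(t) = log M_X(t) = 2*e^(t) - 2
D^4[K](t) = 2*e^(t)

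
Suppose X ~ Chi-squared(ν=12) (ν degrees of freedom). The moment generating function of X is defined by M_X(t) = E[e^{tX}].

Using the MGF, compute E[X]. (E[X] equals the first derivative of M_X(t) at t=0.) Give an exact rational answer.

E[X] = M^(1)(0) = 12

M_X(t) = (1 - 2*t)^(-6)
M^(1)(t) = -12/(128*t^7 - 448*t^6 + 672*t^5 - 560*t^4 + 280*t^3 - 84*t^2 + 14*t - 1)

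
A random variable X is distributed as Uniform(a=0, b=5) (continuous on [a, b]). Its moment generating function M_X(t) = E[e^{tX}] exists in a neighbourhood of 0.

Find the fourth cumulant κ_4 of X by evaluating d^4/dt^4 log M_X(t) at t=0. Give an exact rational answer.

M_X(t) = (e^(5*t) - 1)/(5*t)
K_X(t) = log M_X(t) = -log(t) + log(e^(5*t) - 1) - log(5)

κ_4 = K^(4)(0) = -125/24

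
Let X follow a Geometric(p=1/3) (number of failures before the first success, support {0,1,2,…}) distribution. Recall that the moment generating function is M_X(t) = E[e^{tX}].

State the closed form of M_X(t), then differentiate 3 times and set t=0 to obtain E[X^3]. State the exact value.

M_X(t) = 1/(3*(1 - 2*e^(t)/3))
M^(3)(t) = (8*e^(3*t) + 48*e^(2*t) + 18*e^(t))/(16*e^(4*t) - 96*e^(3*t) + 216*e^(2*t) - 216*e^(t) + 81)

E[X^3] = M^(3)(0) = 74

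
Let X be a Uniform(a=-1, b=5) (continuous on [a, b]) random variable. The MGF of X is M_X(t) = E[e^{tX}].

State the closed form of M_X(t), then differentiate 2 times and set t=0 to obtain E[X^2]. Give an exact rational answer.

E[X^2] = d^2M/dt^2 |_{t=0} = 7

M_X(t) = (e^(5*t) - e^(-t))/(6*t)
dM/dt = (5*t*e^(6*t) + t - e^(6*t) + 1)*e^(-t)/(6*t^2)
d^2M/dt^2 = (25*t^2*e^(6*t) - t^2 - 10*t*e^(6*t) - 2*t + 2*e^(6*t) - 2)*e^(-t)/(6*t^3)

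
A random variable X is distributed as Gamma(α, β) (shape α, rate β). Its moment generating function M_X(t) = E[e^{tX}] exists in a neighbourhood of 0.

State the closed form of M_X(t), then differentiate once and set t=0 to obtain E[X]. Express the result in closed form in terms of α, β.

E[X] = D[M](0) = α/β

M_X(t) = (β/(β - t))^α
D[M](t) = -α*β^α*(1/(β - t))^α/(-β + t)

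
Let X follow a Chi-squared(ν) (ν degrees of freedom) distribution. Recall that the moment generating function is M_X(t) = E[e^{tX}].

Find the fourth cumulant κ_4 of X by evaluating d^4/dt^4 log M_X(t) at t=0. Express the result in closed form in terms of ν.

M_X(t) = (1 - 2*t)^(-ν/2)
K_X(t) = log M_X(t) = -ν*log(1 - 2*t)/2
D^4[K](t) = 48*ν/(16*t^4 - 32*t^3 + 24*t^2 - 8*t + 1)

κ_4 = D^4[K](0) = 48*ν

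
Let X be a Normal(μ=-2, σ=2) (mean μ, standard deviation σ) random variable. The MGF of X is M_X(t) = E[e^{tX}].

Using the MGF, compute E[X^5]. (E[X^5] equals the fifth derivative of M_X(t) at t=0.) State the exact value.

E[X^5] = D^5[M](0) = -832

M_X(t) = e^(2*t^2 - 2*t)
D^5[M](t) = (1024*t^5*e^(2*t^2) - 2560*t^4*e^(2*t^2) + 5120*t^3*e^(2*t^2) - 5120*t^2*e^(2*t^2) + 3200*t*e^(2*t^2) - 832*e^(2*t^2))*e^(-2*t)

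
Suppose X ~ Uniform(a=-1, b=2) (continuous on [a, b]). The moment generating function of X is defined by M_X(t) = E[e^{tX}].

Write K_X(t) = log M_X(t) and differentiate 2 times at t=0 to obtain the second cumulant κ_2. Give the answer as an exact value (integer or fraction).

κ_2 = K^(2)(0) = 3/4

M_X(t) = (e^(2*t) - e^(-t))/(3*t)
K_X(t) = log M_X(t) = -log(t) + log(e^(2*t) - e^(-t)) - log(3)
K^(2)(t) = (-9*t^2*e^(3*t) + e^(6*t) - 2*e^(3*t) + 1)/(t^2*e^(6*t) - 2*t^2*e^(3*t) + t^2)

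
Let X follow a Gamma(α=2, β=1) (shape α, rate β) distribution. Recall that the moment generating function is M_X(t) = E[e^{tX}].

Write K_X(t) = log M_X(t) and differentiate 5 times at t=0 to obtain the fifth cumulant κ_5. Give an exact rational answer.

κ_5 = D^5[K](0) = 48

M_X(t) = (1 - t)^(-2)
K_X(t) = log M_X(t) = -2*log(1 - t)
D^5[K](t) = -48/(t^5 - 5*t^4 + 10*t^3 - 10*t^2 + 5*t - 1)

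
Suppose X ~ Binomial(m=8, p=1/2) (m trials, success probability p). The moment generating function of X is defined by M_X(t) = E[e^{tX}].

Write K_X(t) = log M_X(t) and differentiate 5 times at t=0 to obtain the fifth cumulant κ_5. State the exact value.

M_X(t) = (e^(t)/2 + 1/2)^8
K_X(t) = log M_X(t) = 8*log(e^(t)/2 + 1/2)
K′(t) = 8*e^(t)/(e^(t) + 1)
K′′(t) = 8*e^(t)/(e^(2*t) + 2*e^(t) + 1)
K′′′(t) = (-8*e^(2*t) + 8*e^(t))/(e^(3*t) + 3*e^(2*t) + 3*e^(t) + 1)
K′′′′(t) = (8*e^(3*t) - 32*e^(2*t) + 8*e^(t))/(e^(4*t) + 4*e^(3*t) + 6*e^(2*t) + 4*e^(t) + 1)
K′′′′′(t) = (-8*e^(4*t) + 88*e^(3*t) - 88*e^(2*t) + 8*e^(t))/(e^(5*t) + 5*e^(4*t) + 10*e^(3*t) + 10*e^(2*t) + 5*e^(t) + 1)

κ_5 = K′′′′′(0) = 0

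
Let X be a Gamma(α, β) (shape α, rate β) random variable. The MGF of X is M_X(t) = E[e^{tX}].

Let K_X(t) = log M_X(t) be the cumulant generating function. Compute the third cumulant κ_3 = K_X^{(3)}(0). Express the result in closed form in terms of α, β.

M_X(t) = (β/(β - t))^α
K_X(t) = log M_X(t) = α*(log(β) - log(β - t))
D^3[K](t) = -2*α/(-β^3 + 3*β^2*t - 3*β*t^2 + t^3)

κ_3 = D^3[K](0) = 2*α/β^3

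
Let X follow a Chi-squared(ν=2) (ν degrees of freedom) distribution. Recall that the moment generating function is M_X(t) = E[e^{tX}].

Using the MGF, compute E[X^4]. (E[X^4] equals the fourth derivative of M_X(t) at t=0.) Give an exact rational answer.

E[X^4] = d^4M/dt^4 |_{t=0} = 384

M_X(t) = 1/(1 - 2*t)
dM/dt = 2/(4*t^2 - 4*t + 1)
d^2M/dt^2 = -8/(8*t^3 - 12*t^2 + 6*t - 1)
d^3M/dt^3 = 48/(16*t^4 - 32*t^3 + 24*t^2 - 8*t + 1)
d^4M/dt^4 = -384/(32*t^5 - 80*t^4 + 80*t^3 - 40*t^2 + 10*t - 1)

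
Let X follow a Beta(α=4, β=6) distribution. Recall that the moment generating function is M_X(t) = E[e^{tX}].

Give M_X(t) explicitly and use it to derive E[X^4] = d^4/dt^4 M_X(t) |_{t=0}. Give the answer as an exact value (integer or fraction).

E[X^4] = D^4[M](0) = 7/143

M_X(t) = ₁F₁(4; 10; t)
D^4[M](t) = 7*₁F₁(8; 14; t)/143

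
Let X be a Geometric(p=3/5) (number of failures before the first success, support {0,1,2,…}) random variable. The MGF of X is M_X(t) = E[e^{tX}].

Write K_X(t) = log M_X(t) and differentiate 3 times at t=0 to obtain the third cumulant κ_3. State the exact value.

κ_3 = D^3[K](0) = 70/27

M_X(t) = 3/(5*(1 - 2*e^(t)/5))
K_X(t) = log M_X(t) = -log(1 - 2*e^(t)/5) - log(5) + log(3)
D^3[K](t) = (-20*e^(2*t) - 50*e^(t))/(8*e^(3*t) - 60*e^(2*t) + 150*e^(t) - 125)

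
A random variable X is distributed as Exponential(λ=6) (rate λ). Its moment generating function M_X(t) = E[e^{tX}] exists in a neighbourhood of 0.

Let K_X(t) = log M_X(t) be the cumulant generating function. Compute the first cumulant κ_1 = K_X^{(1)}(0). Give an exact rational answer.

κ_1 = D[K](0) = 1/6

M_X(t) = 6/(6 - t)
K_X(t) = log M_X(t) = -log(6 - t) + log(6)
D[K](t) = -1/(t - 6)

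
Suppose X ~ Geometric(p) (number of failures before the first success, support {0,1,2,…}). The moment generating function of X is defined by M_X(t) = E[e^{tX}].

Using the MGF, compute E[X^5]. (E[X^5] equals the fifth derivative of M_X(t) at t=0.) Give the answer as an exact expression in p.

E[X^5] = M′′′′′(0) = -1 + 31/p - 180/p^2 + 390/p^3 - 360/p^4 + 120/p^5

M_X(t) = p/(-(1 - p)*e^(t) + 1)
M′(t) = (-p^2*e^(t) + p*e^(t))/(p^2*e^(2*t) - 2*p*e^(2*t) + 2*p*e^(t) + e^(2*t) - 2*e^(t) + 1)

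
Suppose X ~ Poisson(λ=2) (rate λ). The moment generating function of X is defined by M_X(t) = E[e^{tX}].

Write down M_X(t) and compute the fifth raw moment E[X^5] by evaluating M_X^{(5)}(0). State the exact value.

E[X^5] = d^5M/dt^5 |_{t=0} = 454

M_X(t) = e^(2*e^(t) - 2)
dM/dt = 2*e^(-2)*e^(t)*e^(2*e^(t))
d^2M/dt^2 = (4*e^(2*t)*e^(2*e^(t)) + 2*e^(t)*e^(2*e^(t)))*e^(-2)
d^3M/dt^3 = (8*e^(3*t)*e^(2*e^(t)) + 12*e^(2*t)*e^(2*e^(t)) + 2*e^(t)*e^(2*e^(t)))*e^(-2)
d^4M/dt^4 = (16*e^(4*t)*e^(2*e^(t)) + 48*e^(3*t)*e^(2*e^(t)) + 28*e^(2*t)*e^(2*e^(t)) + 2*e^(t)*e^(2*e^(t)))*e^(-2)
d^5M/dt^5 = (32*e^(5*t)*e^(2*e^(t)) + 160*e^(4*t)*e^(2*e^(t)) + 200*e^(3*t)*e^(2*e^(t)) + 60*e^(2*t)*e^(2*e^(t)) + 2*e^(t)*e^(2*e^(t)))*e^(-2)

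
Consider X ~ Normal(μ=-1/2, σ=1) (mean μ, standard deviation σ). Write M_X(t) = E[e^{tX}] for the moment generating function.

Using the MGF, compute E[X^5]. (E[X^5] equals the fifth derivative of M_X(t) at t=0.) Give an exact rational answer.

M_X(t) = e^(t^2/2 - t/2)
dM/dt = t*e^(-t/2)*e^(t^2/2) - e^(-t/2)*e^(t^2/2)/2
d^2M/dt^2 = (4*t^2*e^(t^2/2) - 4*t*e^(t^2/2) + 5*e^(t^2/2))*e^(-t/2)/4
d^3M/dt^3 = (8*t^3*e^(t^2/2) - 12*t^2*e^(t^2/2) + 30*t*e^(t^2/2) - 13*e^(t^2/2))*e^(-t/2)/8
d^4M/dt^4 = (16*t^4*e^(t^2/2) - 32*t^3*e^(t^2/2) + 120*t^2*e^(t^2/2) - 104*t*e^(t^2/2) + 73*e^(t^2/2))*e^(-t/2)/16
d^5M/dt^5 = (32*t^5*e^(t^2/2) - 80*t^4*e^(t^2/2) + 400*t^3*e^(t^2/2) - 520*t^2*e^(t^2/2) + 730*t*e^(t^2/2) - 281*e^(t^2/2))*e^(-t/2)/32

E[X^5] = d^5M/dt^5 |_{t=0} = -281/32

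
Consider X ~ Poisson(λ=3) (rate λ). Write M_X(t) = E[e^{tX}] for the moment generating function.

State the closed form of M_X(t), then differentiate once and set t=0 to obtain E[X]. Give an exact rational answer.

M_X(t) = e^(3*e^(t) - 3)
M^(1)(t) = 3*e^(-3)*e^(t)*e^(3*e^(t))

E[X] = M^(1)(0) = 3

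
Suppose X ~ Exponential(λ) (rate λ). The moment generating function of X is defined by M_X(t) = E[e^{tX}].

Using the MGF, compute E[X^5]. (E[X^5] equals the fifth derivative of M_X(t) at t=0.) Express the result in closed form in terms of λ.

E[X^5] = M^(5)(0) = 120/λ^5

M_X(t) = λ/(λ - t)
M^(5)(t) = 120*λ/(λ^6 - 6*λ^5*t + 15*λ^4*t^2 - 20*λ^3*t^3 + 15*λ^2*t^4 - 6*λ*t^5 + t^6)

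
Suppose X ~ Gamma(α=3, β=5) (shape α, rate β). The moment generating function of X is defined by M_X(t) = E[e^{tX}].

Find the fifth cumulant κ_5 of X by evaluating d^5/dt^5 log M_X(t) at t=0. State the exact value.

M_X(t) = 125/(5 - t)^3
K_X(t) = log M_X(t) = -3*log(5 - t) + 3*log(5)
D^5[K](t) = -72/(t^5 - 25*t^4 + 250*t^3 - 1250*t^2 + 3125*t - 3125)

κ_5 = D^5[K](0) = 72/3125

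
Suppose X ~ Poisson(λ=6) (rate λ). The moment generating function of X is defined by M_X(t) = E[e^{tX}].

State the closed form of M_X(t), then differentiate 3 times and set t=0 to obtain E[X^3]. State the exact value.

M_X(t) = e^(6*e^(t) - 6)
M^(3)(t) = (216*e^(3*t)*e^(6*e^(t)) + 108*e^(2*t)*e^(6*e^(t)) + 6*e^(t)*e^(6*e^(t)))*e^(-6)

E[X^3] = M^(3)(0) = 330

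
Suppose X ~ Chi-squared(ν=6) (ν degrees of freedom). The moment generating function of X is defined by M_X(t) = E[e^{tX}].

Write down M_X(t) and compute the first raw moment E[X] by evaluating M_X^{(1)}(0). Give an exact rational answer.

M_X(t) = (1 - 2*t)^(-3)
dM/dt = 6/(16*t^4 - 32*t^3 + 24*t^2 - 8*t + 1)

E[X] = dM/dt |_{t=0} = 6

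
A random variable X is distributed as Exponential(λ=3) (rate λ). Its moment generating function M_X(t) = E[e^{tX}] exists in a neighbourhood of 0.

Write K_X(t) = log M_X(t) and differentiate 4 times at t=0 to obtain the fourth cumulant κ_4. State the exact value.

M_X(t) = 3/(3 - t)
K_X(t) = log M_X(t) = -log(3 - t) + log(3)
K^(4)(t) = 6/(t^4 - 12*t^3 + 54*t^2 - 108*t + 81)

κ_4 = K^(4)(0) = 2/27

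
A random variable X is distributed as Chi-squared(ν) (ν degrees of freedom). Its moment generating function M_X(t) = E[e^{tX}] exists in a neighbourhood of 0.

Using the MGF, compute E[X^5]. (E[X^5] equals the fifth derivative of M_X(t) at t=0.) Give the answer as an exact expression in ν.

M_X(t) = (1 - 2*t)^(-ν/2)

E[X^5] = D^5[M](0) = ν*(ν^4 + 20*ν^3 + 140*ν^2 + 400*ν + 384)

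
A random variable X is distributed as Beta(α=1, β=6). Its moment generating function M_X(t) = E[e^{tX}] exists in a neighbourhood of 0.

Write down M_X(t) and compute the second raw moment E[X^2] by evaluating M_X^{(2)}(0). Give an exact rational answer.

E[X^2] = d^2M/dt^2 |_{t=0} = 1/28

M_X(t) = ₁F₁(1; 7; t)
dM/dt = ₁F₁(2; 8; t)/7
d^2M/dt^2 = ₁F₁(3; 9; t)/28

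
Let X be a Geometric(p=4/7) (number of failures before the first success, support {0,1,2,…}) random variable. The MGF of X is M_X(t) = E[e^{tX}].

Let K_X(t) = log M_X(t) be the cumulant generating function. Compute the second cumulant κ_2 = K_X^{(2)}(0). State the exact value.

M_X(t) = 4/(7*(1 - 3*e^(t)/7))
K_X(t) = log M_X(t) = -log(1 - 3*e^(t)/7) - log(7) + 2*log(2)
K′(t) = -3*e^(t)/(3*e^(t) - 7)
K′′(t) = 21*e^(t)/(9*e^(2*t) - 42*e^(t) + 49)

κ_2 = K′′(0) = 21/16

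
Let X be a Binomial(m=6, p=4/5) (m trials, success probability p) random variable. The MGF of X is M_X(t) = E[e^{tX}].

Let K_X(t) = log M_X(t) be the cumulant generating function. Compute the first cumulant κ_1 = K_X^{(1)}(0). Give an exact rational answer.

M_X(t) = (4*e^(t)/5 + 1/5)^6
K_X(t) = log M_X(t) = 6*log(4*e^(t)/5 + 1/5)
dK/dt = 24*e^(t)/(4*e^(t) + 1)

κ_1 = dK/dt |_{t=0} = 24/5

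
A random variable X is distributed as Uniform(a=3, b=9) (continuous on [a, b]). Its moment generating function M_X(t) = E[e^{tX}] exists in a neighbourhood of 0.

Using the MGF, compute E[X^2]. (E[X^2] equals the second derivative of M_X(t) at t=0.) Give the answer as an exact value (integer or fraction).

M_X(t) = (e^(9*t) - e^(3*t))/(6*t)
M^(2)(t) = (81*t^2*e^(9*t) - 9*t^2*e^(3*t) - 18*t*e^(9*t) + 6*t*e^(3*t) + 2*e^(9*t) - 2*e^(3*t))/(6*t^3)

E[X^2] = M^(2)(0) = 39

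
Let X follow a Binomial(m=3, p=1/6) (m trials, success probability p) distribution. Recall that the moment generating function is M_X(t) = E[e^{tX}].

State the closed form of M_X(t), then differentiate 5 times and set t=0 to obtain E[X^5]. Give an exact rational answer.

E[X^5] = D^5[M](0) = 133/36

M_X(t) = (e^(t)/6 + 5/6)^3
D^5[M](t) = 9*e^(3*t)/8 + 20*e^(2*t)/9 + 25*e^(t)/72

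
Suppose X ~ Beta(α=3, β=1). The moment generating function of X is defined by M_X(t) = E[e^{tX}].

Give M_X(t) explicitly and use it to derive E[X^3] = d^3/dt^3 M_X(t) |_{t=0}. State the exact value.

M_X(t) = ₁F₁(3; 4; t)
M^(3)(t) = ₁F₁(6; 7; t)/2

E[X^3] = M^(3)(0) = 1/2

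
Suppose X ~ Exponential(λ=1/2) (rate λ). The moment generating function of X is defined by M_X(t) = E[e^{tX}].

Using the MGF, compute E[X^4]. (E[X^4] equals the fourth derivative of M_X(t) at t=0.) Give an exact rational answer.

M_X(t) = 1/(2*(1/2 - t))
dM/dt = 2/(4*t^2 - 4*t + 1)
d^2M/dt^2 = -8/(8*t^3 - 12*t^2 + 6*t - 1)
d^3M/dt^3 = 48/(16*t^4 - 32*t^3 + 24*t^2 - 8*t + 1)
d^4M/dt^4 = -384/(32*t^5 - 80*t^4 + 80*t^3 - 40*t^2 + 10*t - 1)

E[X^4] = d^4M/dt^4 |_{t=0} = 384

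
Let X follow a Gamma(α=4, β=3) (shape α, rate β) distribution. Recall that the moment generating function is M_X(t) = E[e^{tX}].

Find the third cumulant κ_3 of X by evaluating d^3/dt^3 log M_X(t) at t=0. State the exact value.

κ_3 = K^(3)(0) = 8/27

M_X(t) = 81/(3 - t)^4
K_X(t) = log M_X(t) = -4*log(3 - t) + 4*log(3)
K^(3)(t) = -8/(t^3 - 9*t^2 + 27*t - 27)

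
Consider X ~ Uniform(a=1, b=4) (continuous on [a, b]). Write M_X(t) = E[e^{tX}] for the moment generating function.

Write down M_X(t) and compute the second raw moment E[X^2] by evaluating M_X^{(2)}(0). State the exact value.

M_X(t) = (e^(4*t) - e^(t))/(3*t)
M′(t) = (4*t*e^(4*t) - t*e^(t) - e^(4*t) + e^(t))/(3*t^2)
M′′(t) = (16*t^2*e^(4*t) - t^2*e^(t) - 8*t*e^(4*t) + 2*t*e^(t) + 2*e^(4*t) - 2*e^(t))/(3*t^3)

E[X^2] = M′′(0) = 7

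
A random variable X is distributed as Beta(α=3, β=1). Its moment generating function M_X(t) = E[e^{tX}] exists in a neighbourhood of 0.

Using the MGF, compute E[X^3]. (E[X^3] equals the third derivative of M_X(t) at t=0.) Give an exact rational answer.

E[X^3] = d^3M/dt^3 |_{t=0} = 1/2

M_X(t) = ₁F₁(3; 4; t)
dM/dt = 3*₁F₁(4; 5; t)/4
d^2M/dt^2 = 3*₁F₁(5; 6; t)/5
d^3M/dt^3 = ₁F₁(6; 7; t)/2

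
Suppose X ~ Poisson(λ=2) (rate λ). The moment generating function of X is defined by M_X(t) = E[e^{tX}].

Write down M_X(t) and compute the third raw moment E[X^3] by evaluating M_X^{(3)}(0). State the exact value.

E[X^3] = D^3[M](0) = 22

M_X(t) = e^(2*e^(t) - 2)
D^3[M](t) = (8*e^(3*t)*e^(2*e^(t)) + 12*e^(2*t)*e^(2*e^(t)) + 2*e^(t)*e^(2*e^(t)))*e^(-2)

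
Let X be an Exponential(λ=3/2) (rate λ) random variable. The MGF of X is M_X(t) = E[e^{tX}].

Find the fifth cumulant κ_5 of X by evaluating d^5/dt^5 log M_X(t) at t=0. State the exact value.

M_X(t) = 3/(2*(3/2 - t))
K_X(t) = log M_X(t) = -log(3/2 - t) - log(2) + log(3)
K′(t) = -2/(2*t - 3)
K′′(t) = 4/(4*t^2 - 12*t + 9)
K′′′(t) = -16/(8*t^3 - 36*t^2 + 54*t - 27)
K′′′′(t) = 96/(16*t^4 - 96*t^3 + 216*t^2 - 216*t + 81)
K′′′′′(t) = -768/(32*t^5 - 240*t^4 + 720*t^3 - 1080*t^2 + 810*t - 243)

κ_5 = K′′′′′(0) = 256/81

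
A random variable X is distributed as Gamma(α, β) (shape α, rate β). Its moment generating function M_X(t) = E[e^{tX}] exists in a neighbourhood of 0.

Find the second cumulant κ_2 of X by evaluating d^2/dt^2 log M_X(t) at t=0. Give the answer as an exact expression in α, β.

κ_2 = d^2K/dt^2 |_{t=0} = α/β^2

M_X(t) = (β/(β - t))^α
K_X(t) = log M_X(t) = α*(log(β) - log(β - t))
dK/dt = -α/(-β + t)
d^2K/dt^2 = α/(β^2 - 2*β*t + t^2)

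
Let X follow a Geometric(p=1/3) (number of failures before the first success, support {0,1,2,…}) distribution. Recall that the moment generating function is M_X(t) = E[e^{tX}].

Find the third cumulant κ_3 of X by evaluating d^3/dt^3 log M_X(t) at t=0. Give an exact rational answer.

M_X(t) = 1/(3*(1 - 2*e^(t)/3))
K_X(t) = log M_X(t) = -log(1 - 2*e^(t)/3) - log(3)
K′(t) = -2*e^(t)/(2*e^(t) - 3)
K′′(t) = 6*e^(t)/(4*e^(2*t) - 12*e^(t) + 9)
K′′′(t) = (-12*e^(2*t) - 18*e^(t))/(8*e^(3*t) - 36*e^(2*t) + 54*e^(t) - 27)

κ_3 = K′′′(0) = 30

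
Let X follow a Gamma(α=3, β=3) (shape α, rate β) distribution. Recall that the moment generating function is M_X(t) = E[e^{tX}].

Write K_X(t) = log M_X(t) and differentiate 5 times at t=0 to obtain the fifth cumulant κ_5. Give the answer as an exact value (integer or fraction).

κ_5 = D^5[K](0) = 8/27

M_X(t) = 27/(3 - t)^3
K_X(t) = log M_X(t) = -3*log(3 - t) + 3*log(3)
D^5[K](t) = -72/(t^5 - 15*t^4 + 90*t^3 - 270*t^2 + 405*t - 243)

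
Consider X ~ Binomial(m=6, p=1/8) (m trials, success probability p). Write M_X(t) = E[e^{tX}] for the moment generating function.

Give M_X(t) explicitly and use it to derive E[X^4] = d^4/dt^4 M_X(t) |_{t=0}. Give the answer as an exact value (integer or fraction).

E[X^4] = D^4[M](0) = 2829/512

M_X(t) = (e^(t)/8 + 7/8)^6
D^4[M](t) = 81*e^(6*t)/16384 + 13125*e^(5*t)/131072 + 735*e^(4*t)/1024 + 138915*e^(3*t)/65536 + 36015*e^(2*t)/16384 + 50421*e^(t)/131072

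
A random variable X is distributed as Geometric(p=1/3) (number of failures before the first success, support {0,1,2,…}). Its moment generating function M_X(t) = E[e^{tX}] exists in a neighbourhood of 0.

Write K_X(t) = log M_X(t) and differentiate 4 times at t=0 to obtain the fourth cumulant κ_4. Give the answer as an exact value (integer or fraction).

κ_4 = D^4[K](0) = 222

M_X(t) = 1/(3*(1 - 2*e^(t)/3))
K_X(t) = log M_X(t) = -log(1 - 2*e^(t)/3) - log(3)
D^4[K](t) = (24*e^(3*t) + 144*e^(2*t) + 54*e^(t))/(16*e^(4*t) - 96*e^(3*t) + 216*e^(2*t) - 216*e^(t) + 81)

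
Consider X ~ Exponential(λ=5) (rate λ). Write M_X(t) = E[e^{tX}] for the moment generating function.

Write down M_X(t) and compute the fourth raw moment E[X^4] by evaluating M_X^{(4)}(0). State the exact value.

E[X^4] = M^(4)(0) = 24/625

M_X(t) = 5/(5 - t)
M^(4)(t) = -120/(t^5 - 25*t^4 + 250*t^3 - 1250*t^2 + 3125*t - 3125)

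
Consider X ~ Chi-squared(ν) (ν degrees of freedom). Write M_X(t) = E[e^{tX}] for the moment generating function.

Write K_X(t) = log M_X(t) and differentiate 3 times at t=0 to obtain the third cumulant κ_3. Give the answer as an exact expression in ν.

κ_3 = K′′′(0) = 8*ν

M_X(t) = (1 - 2*t)^(-ν/2)
K_X(t) = log M_X(t) = -ν*log(1 - 2*t)/2
K′(t) = -ν/(2*t - 1)
K′′(t) = 2*ν/(4*t^2 - 4*t + 1)
K′′′(t) = -8*ν/(8*t^3 - 12*t^2 + 6*t - 1)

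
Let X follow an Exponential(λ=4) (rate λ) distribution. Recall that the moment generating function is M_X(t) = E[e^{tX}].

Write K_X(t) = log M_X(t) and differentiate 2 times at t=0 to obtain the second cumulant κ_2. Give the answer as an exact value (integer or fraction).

κ_2 = K^(2)(0) = 1/16

M_X(t) = 4/(4 - t)
K_X(t) = log M_X(t) = -log(4 - t) + 2*log(2)
K^(2)(t) = 1/(t^2 - 8*t + 16)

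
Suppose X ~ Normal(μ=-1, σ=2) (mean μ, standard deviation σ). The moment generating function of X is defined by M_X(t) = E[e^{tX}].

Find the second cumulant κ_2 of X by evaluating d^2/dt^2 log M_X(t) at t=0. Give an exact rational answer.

κ_2 = D^2[K](0) = 4

M_X(t) = e^(2*t^2 - t)
K_X(t) = log M_X(t) = 2*t^2 - t
D^2[K](t) = 4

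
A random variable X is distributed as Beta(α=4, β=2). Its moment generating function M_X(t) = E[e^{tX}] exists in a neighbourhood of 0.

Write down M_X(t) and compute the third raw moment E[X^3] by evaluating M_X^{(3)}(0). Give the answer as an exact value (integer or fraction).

E[X^3] = M^(3)(0) = 5/14

M_X(t) = ₁F₁(4; 6; t)
M^(3)(t) = 5*₁F₁(7; 9; t)/14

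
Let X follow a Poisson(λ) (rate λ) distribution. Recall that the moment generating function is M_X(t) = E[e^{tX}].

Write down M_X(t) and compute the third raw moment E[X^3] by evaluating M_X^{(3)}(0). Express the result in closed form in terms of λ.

E[X^3] = M′′′(0) = λ*(λ^2 + 3*λ + 1)

M_X(t) = e^(λ*(e^(t) - 1))
M′(t) = λ*e^(-λ)*e^(t)*e^(λ*e^(t))
M′′(t) = (λ^2*e^(2*t)*e^(λ*e^(t)) + λ*e^(t)*e^(λ*e^(t)))*e^(-λ)
M′′′(t) = (λ^3*e^(3*t)*e^(λ*e^(t)) + 3*λ^2*e^(2*t)*e^(λ*e^(t)) + λ*e^(t)*e^(λ*e^(t)))*e^(-λ)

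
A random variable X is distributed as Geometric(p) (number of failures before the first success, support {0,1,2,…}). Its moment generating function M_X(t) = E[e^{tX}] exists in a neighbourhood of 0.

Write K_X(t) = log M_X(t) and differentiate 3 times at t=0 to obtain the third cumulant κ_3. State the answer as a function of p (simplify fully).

M_X(t) = p/(-(1 - p)*e^(t) + 1)
K_X(t) = log M_X(t) = log(p) - log(-(1 - p)*e^(t) + 1)
K′(t) = (-p*e^(t) + e^(t))/(p*e^(t) - e^(t) + 1)
K′′(t) = (-p*e^(t) + e^(t))/(p^2*e^(2*t) - 2*p*e^(2*t) + 2*p*e^(t) + e^(2*t) - 2*e^(t) + 1)

κ_3 = K′′′(0) = (p^2 - 3*p + 2)/p^3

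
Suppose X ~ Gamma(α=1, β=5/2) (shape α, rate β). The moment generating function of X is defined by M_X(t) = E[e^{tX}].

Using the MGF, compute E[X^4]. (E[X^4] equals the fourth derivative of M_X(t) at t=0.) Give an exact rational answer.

M_X(t) = 5/(2*(5/2 - t))
M′(t) = 10/(4*t^2 - 20*t + 25)
M′′(t) = -40/(8*t^3 - 60*t^2 + 150*t - 125)
M′′′(t) = 240/(16*t^4 - 160*t^3 + 600*t^2 - 1000*t + 625)
M′′′′(t) = -1920/(32*t^5 - 400*t^4 + 2000*t^3 - 5000*t^2 + 6250*t - 3125)

E[X^4] = M′′′′(0) = 384/625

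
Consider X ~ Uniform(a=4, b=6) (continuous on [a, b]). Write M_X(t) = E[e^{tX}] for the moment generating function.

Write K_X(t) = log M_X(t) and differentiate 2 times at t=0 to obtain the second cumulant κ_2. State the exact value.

κ_2 = D^2[K](0) = 1/3

M_X(t) = (e^(6*t) - e^(4*t))/(2*t)
K_X(t) = log M_X(t) = -log(t) + log(e^(6*t) - e^(4*t)) - log(2)
D^2[K](t) = (-4*t^2*e^(2*t) + e^(4*t) - 2*e^(2*t) + 1)/(t^2*e^(4*t) - 2*t^2*e^(2*t) + t^2)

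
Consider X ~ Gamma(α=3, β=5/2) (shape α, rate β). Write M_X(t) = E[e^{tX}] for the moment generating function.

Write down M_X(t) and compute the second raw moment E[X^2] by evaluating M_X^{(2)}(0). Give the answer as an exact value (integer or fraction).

M_X(t) = 125/(8*(5/2 - t)^3)
D^2[M](t) = -6000/(32*t^5 - 400*t^4 + 2000*t^3 - 5000*t^2 + 6250*t - 3125)

E[X^2] = D^2[M](0) = 48/25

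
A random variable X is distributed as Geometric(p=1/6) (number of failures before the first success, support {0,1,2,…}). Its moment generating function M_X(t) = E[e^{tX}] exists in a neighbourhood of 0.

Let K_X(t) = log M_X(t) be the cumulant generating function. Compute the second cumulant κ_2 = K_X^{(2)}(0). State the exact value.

κ_2 = d^2K/dt^2 |_{t=0} = 30

M_X(t) = 1/(6*(1 - 5*e^(t)/6))
K_X(t) = log M_X(t) = -log(1 - 5*e^(t)/6) - log(6)
dK/dt = -5*e^(t)/(5*e^(t) - 6)
d^2K/dt^2 = 30*e^(t)/(25*e^(2*t) - 60*e^(t) + 36)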